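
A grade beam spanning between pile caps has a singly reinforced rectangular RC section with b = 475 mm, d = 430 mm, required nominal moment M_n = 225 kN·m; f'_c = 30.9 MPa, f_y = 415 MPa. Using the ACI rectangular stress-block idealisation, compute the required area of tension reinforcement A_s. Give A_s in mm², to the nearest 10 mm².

With M_n = 0.85 f'_c a b (d − a/2), solve the quadratic for a:
a = d − √(d² − 2M_n/(0.85 f'_c b)) = 430 − √(430² − 2 × 225×10⁶/(0.85 × 30.9 × 475)) = 44.21 mm.
A_s = 0.85 f'_c a b / f_y = 0.85 × 30.9 × 44.21 × 475 / 415 = 1329.1 mm².

A_s ≈ 1330 mm²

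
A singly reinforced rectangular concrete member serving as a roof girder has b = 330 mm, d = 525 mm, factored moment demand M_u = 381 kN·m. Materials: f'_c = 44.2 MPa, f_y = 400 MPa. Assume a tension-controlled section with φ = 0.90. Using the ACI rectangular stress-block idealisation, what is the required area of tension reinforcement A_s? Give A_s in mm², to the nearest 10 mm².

A_s ≈ 2160 mm²

M_n = M_u/φ = 381/0.90 = 423.333 kN·m.
With M_n = 0.85 f'_c a b (d − a/2), solve the quadratic for a:
a = d − √(d² − 2M_n/(0.85 f'_c b)) = 525 − √(525² − 2 × 423.333×10⁶/(0.85 × 44.2 × 330)) = 69.66 mm.
A_s = 0.85 f'_c a b / f_y = 0.85 × 44.2 × 69.66 × 330 / 400 = 2159.1 mm².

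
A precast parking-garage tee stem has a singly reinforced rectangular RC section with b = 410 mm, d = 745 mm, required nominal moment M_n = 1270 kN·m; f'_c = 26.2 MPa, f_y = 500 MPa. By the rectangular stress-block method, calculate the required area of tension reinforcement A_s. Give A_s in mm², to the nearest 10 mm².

A_s ≈ 4000 mm²

With M_n = 0.85 f'_c a b (d − a/2), solve the quadratic for a:
a = d − √(d² − 2M_n/(0.85 f'_c b)) = 745 − √(745² − 2 × 1270×10⁶/(0.85 × 26.2 × 410)) = 218.84 mm.
A_s = 0.85 f'_c a b / f_y = 0.85 × 26.2 × 218.84 × 410 / 500 = 3996.3 mm².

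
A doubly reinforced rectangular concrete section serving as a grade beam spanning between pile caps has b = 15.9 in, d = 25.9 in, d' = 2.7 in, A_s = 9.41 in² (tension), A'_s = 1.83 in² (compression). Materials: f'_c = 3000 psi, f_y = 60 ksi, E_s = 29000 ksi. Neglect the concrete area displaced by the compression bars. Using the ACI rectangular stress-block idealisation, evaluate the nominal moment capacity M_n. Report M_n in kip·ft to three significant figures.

Assume both steels yield.
a = (A_s − A'_s) f_y/(0.85 f'_c b) = (9.41 − 1.83) × 60/(0.85 × 3 × 15.9) = 11.217 in.
c = a/β₁ = 11.217/0.85 = 13.196 in; ε'_s = 0.003(c − d')/c = 0.0024 ≥ ε_y = 0.0021, so the compression steel yields.
M_n = (A_s − A'_s) f_y (d − a/2) + A'_s f_y (d − d') = 454.8 × (25.9 − 5.6085) + 109.8 × (25.9 − 2.7) = 9228.6 + 2547.4 = 11776.0 kip·in = 11776.0/12 = 981.33 kip·ft.

M_n ≈ 981 kip·ft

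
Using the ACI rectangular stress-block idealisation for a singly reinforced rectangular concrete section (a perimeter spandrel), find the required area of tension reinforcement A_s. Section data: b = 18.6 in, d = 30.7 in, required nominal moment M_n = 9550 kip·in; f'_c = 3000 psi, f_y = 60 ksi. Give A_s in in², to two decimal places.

A_s ≈ 5.90 in²

From M_n = 0.85 f'_c a b (d − a/2):
a = d − √(d² − 2M_n/(0.85 f'_c b)) = 30.7 − √(30.7² − 2 × 9550/(0.85 × 3 × 18.6)) = 7.467 in.
A_s = 0.85 f'_c a b / f_y = 0.85 × 3 × 7.467 × 18.6 / 60 = 5.903 in².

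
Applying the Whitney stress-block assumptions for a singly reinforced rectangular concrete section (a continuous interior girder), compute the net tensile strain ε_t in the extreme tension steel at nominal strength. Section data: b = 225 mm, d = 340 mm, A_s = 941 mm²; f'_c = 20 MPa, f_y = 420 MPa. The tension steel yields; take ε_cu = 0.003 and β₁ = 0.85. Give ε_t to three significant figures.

a = A_s f_y/(0.85 f'_c b) = 103.33 mm.
β₁ = 0.85, so c = a/β₁ = 103.33/0.85 = 121.56 mm.
From the linear strain diagram with ε_cu = 0.003: ε_t = 0.003 (d − c)/c = 0.003 × (340 − 121.56)/121.56 = 0.00539.
Since ε_t ≥ 0.005, the section is tension-controlled.

ε_t ≈ 0.00539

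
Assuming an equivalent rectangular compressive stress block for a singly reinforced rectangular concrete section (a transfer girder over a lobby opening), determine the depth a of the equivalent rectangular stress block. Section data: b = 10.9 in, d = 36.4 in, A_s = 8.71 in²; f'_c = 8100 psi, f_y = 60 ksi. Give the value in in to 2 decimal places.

a ≈ 6.96 in

T = A_s f_y = 8.71 × 60 = 522.6 kips.
a = T/(0.85 f'_c b) = 522.6/(0.85 × 8.1 × 10.9) = 6.96 in.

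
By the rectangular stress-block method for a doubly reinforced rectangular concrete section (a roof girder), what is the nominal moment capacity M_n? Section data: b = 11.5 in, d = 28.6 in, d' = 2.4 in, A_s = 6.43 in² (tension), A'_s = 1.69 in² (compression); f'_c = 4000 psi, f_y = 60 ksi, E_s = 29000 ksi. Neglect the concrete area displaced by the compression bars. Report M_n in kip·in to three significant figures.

Assume both steels yield.
a = (A_s − A'_s) f_y/(0.85 f'_c b) = (6.43 − 1.69) × 60/(0.85 × 4 × 11.5) = 7.274 in.
c = a/β₁ = 7.274/0.85 = 8.558 in; ε'_s = 0.003(c − d')/c = 0.0022 ≥ ε_y = 0.0021, so the compression steel yields.
M_n = (A_s − A'_s) f_y (d − a/2) + A'_s f_y (d − d') = 284.4 × (28.6 − 3.637) + 101.4 × (28.6 − 2.4) = 7099.5 + 2656.7 = 9756.2 kip·in.

M_n ≈ 9760 kip·in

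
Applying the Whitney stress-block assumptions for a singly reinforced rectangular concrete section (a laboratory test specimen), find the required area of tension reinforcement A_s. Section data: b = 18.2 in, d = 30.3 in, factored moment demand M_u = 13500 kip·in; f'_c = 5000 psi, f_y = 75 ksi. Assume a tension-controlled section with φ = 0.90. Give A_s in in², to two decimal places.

A_s ≈ 7.50 in²

M_n = M_u/φ = 13500/0.90 = 15000 kip·in.
From M_n = 0.85 f'_c a b (d − a/2):
a = d − √(d² − 2M_n/(0.85 f'_c b)) = 30.3 − √(30.3² − 2 × 15000/(0.85 × 5 × 18.2)) = 7.273 in.
A_s = 0.85 f'_c a b / f_y = 0.85 × 5 × 7.273 × 18.2 / 75 = 7.501 in².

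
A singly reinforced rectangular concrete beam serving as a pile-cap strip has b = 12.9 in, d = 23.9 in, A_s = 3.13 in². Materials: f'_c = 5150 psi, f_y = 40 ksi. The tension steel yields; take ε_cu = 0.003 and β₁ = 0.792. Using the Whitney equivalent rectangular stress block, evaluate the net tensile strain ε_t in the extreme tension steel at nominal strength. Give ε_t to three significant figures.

ε_t ≈ 0.0226

a = A_s f_y/(0.85 f'_c b) = 2.217 in.
β₁ = 0.792, so c = a/β₁ = 2.217/0.792 = 2.799 in.
From the linear strain diagram with ε_cu = 0.003: ε_t = 0.003 (d − c)/c = 0.003 × (23.9 − 2.799)/2.799 = 0.0226.
Since ε_t ≥ 0.005, the section is tension-controlled.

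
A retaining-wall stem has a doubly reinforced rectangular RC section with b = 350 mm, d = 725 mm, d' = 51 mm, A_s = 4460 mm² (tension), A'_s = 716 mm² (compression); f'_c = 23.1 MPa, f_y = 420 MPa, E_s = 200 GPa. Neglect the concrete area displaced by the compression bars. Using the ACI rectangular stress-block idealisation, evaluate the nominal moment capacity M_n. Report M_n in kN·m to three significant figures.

M_n ≈ 1160 kN·m

Assume both tension and compression steel yield.
Net tension couple steel: A_s − A'_s = 3744 mm².
a = (A_s − A'_s) f_y / (0.85 f'_c b) = 1572480/(0.85 × 23.1 × 350) = 228.82 mm.
c = a/β₁ = 228.82/0.85 = 269.20 mm; ε'_s = 0.003(c − d')/c = 0.0024 ≥ f_y/E_s = 0.0021, so compression steel does yield.
M_n = (A_s − A'_s) f_y (d − a/2) + A'_s f_y (d − d') = [1572480 × (725 − 114.41) + 300720 × (725 − 51)] × 10⁻⁶ = 960.14 + 202.69 = 1162.83 kN·m.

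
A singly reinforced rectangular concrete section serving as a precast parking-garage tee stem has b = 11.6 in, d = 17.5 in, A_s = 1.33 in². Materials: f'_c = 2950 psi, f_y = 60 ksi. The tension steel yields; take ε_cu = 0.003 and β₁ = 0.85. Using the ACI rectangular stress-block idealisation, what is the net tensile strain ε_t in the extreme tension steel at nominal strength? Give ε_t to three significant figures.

ε_t ≈ 0.0133

a = A_s f_y/(0.85 f'_c b) = 2.743 in.
β₁ = 0.85, so c = a/β₁ = 2.743/0.85 = 3.227 in.
From the linear strain diagram with ε_cu = 0.003: ε_t = 0.003 (d − c)/c = 0.003 × (17.5 − 3.227)/3.227 = 0.0133.
Since ε_t ≥ 0.005, the section is tension-controlled.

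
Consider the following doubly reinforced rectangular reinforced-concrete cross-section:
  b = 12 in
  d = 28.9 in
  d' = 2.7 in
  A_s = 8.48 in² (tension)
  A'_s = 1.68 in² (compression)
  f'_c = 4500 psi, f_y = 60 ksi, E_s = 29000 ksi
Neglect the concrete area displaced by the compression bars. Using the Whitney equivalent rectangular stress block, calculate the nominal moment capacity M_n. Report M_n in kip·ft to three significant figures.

Assume both steels yield.
a = (A_s − A'_s) f_y/(0.85 f'_c b) = (8.48 − 1.68) × 60/(0.85 × 4.5 × 12) = 8.889 in.
c = a/β₁ = 8.889/0.825 = 10.775 in; ε'_s = 0.003(c − d')/c = 0.0022 ≥ ε_y = 0.0021, so the compression steel yields.
M_n = (A_s − A'_s) f_y (d − a/2) + A'_s f_y (d − d') = 408 × (28.9 − 4.4445) + 100.8 × (28.9 − 2.7) = 9977.8 + 2641.0 = 12618.8 kip·in = 12618.8/12 = 1051.57 kip·ft.

M_n ≈ 1050 kip·ft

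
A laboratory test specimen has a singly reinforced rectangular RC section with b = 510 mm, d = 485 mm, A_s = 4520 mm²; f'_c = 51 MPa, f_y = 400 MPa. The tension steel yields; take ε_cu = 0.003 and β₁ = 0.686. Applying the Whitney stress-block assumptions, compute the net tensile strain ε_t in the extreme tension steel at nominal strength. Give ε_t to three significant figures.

a = A_s f_y/(0.85 f'_c b) = 81.78 mm.
β₁ = 0.686, so c = a/β₁ = 81.78/0.686 = 119.21 mm.
From the linear strain diagram with ε_cu = 0.003: ε_t = 0.003 (d − c)/c = 0.003 × (485 − 119.21)/119.21 = 0.00921.
Since ε_t ≥ 0.005, the section is tension-controlled.

ε_t ≈ 0.00921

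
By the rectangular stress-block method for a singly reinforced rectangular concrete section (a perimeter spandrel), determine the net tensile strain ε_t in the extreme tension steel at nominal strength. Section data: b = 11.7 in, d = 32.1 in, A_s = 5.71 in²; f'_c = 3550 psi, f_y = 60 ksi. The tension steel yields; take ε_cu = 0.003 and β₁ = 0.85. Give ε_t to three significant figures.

ε_t ≈ 0.00544

a = A_s f_y/(0.85 f'_c b) = 9.704 in.
β₁ = 0.85, so c = a/β₁ = 9.704/0.85 = 11.416 in.
From the linear strain diagram with ε_cu = 0.003: ε_t = 0.003 (d − c)/c = 0.003 × (32.1 − 11.416)/11.416 = 0.00544.
Since ε_t ≥ 0.005, the section is tension-controlled.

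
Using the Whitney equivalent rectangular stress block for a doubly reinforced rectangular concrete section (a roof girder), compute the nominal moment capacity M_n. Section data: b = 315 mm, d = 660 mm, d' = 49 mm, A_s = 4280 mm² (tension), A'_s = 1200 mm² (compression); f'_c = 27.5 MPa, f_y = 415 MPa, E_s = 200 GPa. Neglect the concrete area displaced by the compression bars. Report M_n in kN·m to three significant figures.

Assume both tension and compression steel yield.
Net tension couple steel: A_s − A'_s = 3080 mm².
a = (A_s − A'_s) f_y / (0.85 f'_c b) = 1278200/(0.85 × 27.5 × 315) = 173.59 mm.
c = a/β₁ = 173.59/0.85 = 204.22 mm; ε'_s = 0.003(c − d')/c = 0.0023 ≥ f_y/E_s = 0.0021, so compression steel does yield.
M_n = (A_s − A'_s) f_y (d − a/2) + A'_s f_y (d − d') = [1278200 × (660 − 86.795) + 498000 × (660 − 49)] × 10⁻⁶ = 732.67 + 304.28 = 1036.95 kN·m.

M_n ≈ 1040 kN·m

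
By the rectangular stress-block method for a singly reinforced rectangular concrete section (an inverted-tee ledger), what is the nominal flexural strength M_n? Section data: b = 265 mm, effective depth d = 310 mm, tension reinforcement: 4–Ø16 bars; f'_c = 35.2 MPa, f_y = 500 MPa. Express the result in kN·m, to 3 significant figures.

M_n ≈ 114 kN·m

A_s = 4 × 201 = 804 mm².
T = A_s f_y = 804 × 500 = 402000 N = 402 kN.
From C = T: a = T/(0.85 f'_c b) = 402000/(0.85 × 35.2 × 265) = 50.70 mm.
M_n = T(d − a/2) = 402 kN × (310 − 25.35) mm = 114.43 kN·m.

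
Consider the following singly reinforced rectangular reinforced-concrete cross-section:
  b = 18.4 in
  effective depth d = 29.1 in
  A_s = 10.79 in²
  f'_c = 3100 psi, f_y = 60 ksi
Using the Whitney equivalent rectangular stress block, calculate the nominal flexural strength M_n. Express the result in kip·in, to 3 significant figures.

M_n ≈ 14500 kip·in

T = A_s f_y = 10.79 × 60 = 647.4 kips.
a = T/(0.85 f'_c b) = 647.4/(0.85 × 3.1 × 18.4) = 13.353 in.
M_n = T(d − a/2) = 647.4 × (29.1 − 6.6765) = 14517.0 kip·in.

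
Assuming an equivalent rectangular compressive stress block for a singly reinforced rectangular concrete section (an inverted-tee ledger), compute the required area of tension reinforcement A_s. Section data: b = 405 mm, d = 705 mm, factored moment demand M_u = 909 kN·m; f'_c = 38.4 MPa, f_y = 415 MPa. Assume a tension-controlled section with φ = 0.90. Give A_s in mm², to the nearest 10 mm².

M_n = M_u/φ = 909/0.90 = 1010 kN·m.
With M_n = 0.85 f'_c a b (d − a/2), solve the quadratic for a:
a = d − √(d² − 2M_n/(0.85 f'_c b)) = 705 − √(705² − 2 × 1010×10⁶/(0.85 × 38.4 × 405)) = 118.30 mm.
A_s = 0.85 f'_c a b / f_y = 0.85 × 38.4 × 118.30 × 405 / 415 = 3768.3 mm².

A_s ≈ 3770 mm²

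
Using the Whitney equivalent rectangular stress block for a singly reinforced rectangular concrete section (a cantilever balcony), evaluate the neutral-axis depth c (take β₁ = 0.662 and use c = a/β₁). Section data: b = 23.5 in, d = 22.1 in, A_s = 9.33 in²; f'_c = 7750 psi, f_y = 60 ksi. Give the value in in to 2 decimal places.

T = A_s f_y = 9.33 × 60 = 559.8 kips.
a = T/(0.85 f'_c b) = 559.8/(0.85 × 7.75 × 23.5) = 3.6161 in.
With β₁ = 0.662, c = a/β₁ = 3.6161/0.662 = 5.46 in.

c ≈ 5.46 in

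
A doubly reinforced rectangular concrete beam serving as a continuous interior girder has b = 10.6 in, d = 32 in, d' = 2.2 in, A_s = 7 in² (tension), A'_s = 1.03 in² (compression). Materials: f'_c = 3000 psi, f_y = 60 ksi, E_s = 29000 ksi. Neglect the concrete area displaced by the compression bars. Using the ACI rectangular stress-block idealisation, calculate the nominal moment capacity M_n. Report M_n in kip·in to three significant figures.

M_n ≈ 10900 kip·in

Assume both steels yield.
a = (A_s − A'_s) f_y/(0.85 f'_c b) = (7 − 1.03) × 60/(0.85 × 3 × 10.6) = 13.252 in.
c = a/β₁ = 13.252/0.85 = 15.591 in; ε'_s = 0.003(c − d')/c = 0.0026 ≥ ε_y = 0.0021, so the compression steel yields.
M_n = (A_s − A'_s) f_y (d − a/2) + A'_s f_y (d − d') = 358.2 × (32 − 6.626) + 61.8 × (32 − 2.2) = 9089.0 + 1841.6 = 10930.6 kip·in.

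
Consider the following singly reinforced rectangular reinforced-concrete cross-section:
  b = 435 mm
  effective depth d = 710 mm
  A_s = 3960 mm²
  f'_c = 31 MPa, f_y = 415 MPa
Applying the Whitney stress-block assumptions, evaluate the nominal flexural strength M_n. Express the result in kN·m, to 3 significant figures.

M_n ≈ 1050 kN·m

T = A_s f_y = 3960 × 415 = 1643400 N = 1643.4 kN.
From C = T: a = T/(0.85 f'_c b) = 1643400/(0.85 × 31 × 435) = 143.37 mm.
M_n = T(d − a/2) = 1643.4 kN × (710 − 71.685) mm = 1049.01 kN·m.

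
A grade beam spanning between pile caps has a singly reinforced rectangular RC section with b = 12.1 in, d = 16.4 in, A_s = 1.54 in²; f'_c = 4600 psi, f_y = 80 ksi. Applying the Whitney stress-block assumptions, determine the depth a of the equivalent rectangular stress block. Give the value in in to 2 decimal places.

T = A_s f_y = 1.54 × 80 = 123.2 kips.
a = T/(0.85 f'_c b) = 123.2/(0.85 × 4.6 × 12.1) = 2.60 in.

a ≈ 2.60 in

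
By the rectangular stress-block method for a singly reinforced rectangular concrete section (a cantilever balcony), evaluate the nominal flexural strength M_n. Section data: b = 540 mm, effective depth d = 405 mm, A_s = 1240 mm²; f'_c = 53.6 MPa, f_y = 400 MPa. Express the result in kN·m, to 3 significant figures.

M_n ≈ 196 kN·m

T = A_s f_y = 1240 × 400 = 496000 N = 496 kN.
From C = T: a = T/(0.85 f'_c b) = 496000/(0.85 × 53.6 × 540) = 20.16 mm.
M_n = T(d − a/2) = 496 kN × (405 − 10.08) mm = 195.88 kN·m.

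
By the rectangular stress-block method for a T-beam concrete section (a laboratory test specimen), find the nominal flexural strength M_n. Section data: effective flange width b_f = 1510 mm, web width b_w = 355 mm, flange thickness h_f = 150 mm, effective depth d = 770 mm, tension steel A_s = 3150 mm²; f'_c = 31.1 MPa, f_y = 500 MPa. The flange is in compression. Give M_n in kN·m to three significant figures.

M_n ≈ 1180 kN·m

Tension: T = A_s f_y = 3150 × 500 = 1575000 N.
Try a within the flange: a = T/(0.85 f'_c b_f) = 1575000/(0.85 × 31.1 × 1510) = 39.46 mm.
Since a = 39.46 ≤ h_f = 150 mm, the stress block lies entirely in the flange; analyse as a rectangular beam of width b_f.
M_n = T(d − a/2) = 1575000 × (770 − 19.73) = 1181.68 × 10⁶ N·mm.
M_n = 1181.68 kN·m.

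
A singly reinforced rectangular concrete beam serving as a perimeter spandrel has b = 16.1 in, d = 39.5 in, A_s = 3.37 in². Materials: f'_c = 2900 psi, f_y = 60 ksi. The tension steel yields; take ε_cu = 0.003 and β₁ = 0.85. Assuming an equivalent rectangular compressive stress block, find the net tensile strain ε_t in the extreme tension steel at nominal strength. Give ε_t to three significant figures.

ε_t ≈ 0.0168

a = A_s f_y/(0.85 f'_c b) = 5.095 in.
β₁ = 0.85, so c = a/β₁ = 5.095/0.85 = 5.994 in.
From the linear strain diagram with ε_cu = 0.003: ε_t = 0.003 (d − c)/c = 0.003 × (39.5 − 5.994)/5.994 = 0.0168.
Since ε_t ≥ 0.005, the section is tension-controlled.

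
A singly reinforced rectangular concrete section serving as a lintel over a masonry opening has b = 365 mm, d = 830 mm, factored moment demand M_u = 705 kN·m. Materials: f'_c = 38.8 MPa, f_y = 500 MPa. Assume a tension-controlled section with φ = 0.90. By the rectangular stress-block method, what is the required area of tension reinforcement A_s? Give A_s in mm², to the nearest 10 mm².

M_n = M_u/φ = 705/0.90 = 783.333 kN·m.
With M_n = 0.85 f'_c a b (d − a/2), solve the quadratic for a:
a = d − √(d² − 2M_n/(0.85 f'_c b)) = 830 − √(830² − 2 × 783.333×10⁶/(0.85 × 38.8 × 365)) = 82.50 mm.
A_s = 0.85 f'_c a b / f_y = 0.85 × 38.8 × 82.50 × 365 / 500 = 1986.2 mm².

A_s ≈ 1990 mm²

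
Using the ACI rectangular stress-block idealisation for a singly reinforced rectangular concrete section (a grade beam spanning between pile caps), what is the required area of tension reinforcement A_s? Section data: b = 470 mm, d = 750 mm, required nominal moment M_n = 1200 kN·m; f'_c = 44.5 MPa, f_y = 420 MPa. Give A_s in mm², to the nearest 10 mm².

With M_n = 0.85 f'_c a b (d − a/2), solve the quadratic for a:
a = d − √(d² − 2M_n/(0.85 f'_c b)) = 750 − √(750² − 2 × 1200×10⁶/(0.85 × 44.5 × 470)) = 96.17 mm.
A_s = 0.85 f'_c a b / f_y = 0.85 × 44.5 × 96.17 × 470 / 420 = 4070.7 mm².

A_s ≈ 4070 mm²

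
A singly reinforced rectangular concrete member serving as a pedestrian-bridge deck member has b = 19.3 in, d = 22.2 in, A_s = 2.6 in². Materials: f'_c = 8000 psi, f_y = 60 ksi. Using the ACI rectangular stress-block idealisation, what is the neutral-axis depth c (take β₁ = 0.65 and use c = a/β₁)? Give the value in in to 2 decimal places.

T = A_s f_y = 2.6 × 60 = 156 kips.
a = T/(0.85 f'_c b) = 156/(0.85 × 8 × 19.3) = 1.1887 in.
With β₁ = 0.65, c = a/β₁ = 1.1887/0.65 = 1.83 in.

c ≈ 1.83 in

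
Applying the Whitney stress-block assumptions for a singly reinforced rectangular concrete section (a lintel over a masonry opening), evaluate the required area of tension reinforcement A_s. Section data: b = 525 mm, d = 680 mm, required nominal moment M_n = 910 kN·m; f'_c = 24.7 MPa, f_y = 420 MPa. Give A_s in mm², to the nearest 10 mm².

A_s ≈ 3540 mm²

With M_n = 0.85 f'_c a b (d − a/2), solve the quadratic for a:
a = d − √(d² − 2M_n/(0.85 f'_c b)) = 680 − √(680² − 2 × 910×10⁶/(0.85 × 24.7 × 525)) = 134.76 mm.
A_s = 0.85 f'_c a b / f_y = 0.85 × 24.7 × 134.76 × 525 / 420 = 3536.6 mm².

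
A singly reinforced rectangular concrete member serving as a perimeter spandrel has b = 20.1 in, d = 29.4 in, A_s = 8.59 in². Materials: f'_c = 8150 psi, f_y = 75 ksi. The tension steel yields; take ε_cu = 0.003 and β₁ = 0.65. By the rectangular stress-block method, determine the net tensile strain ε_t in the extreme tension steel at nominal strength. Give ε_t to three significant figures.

ε_t ≈ 0.00939

a = A_s f_y/(0.85 f'_c b) = 4.627 in.
β₁ = 0.65, so c = a/β₁ = 4.627/0.65 = 7.118 in.
From the linear strain diagram with ε_cu = 0.003: ε_t = 0.003 (d − c)/c = 0.003 × (29.4 − 7.118)/7.118 = 0.00939.
Since ε_t ≥ 0.005, the section is tension-controlled.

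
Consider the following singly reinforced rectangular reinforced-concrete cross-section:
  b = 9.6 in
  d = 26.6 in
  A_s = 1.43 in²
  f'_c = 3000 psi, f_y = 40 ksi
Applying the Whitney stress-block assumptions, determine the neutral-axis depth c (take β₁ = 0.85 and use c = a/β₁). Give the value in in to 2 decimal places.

T = A_s f_y = 1.43 × 40 = 57.2 kips.
a = T/(0.85 f'_c b) = 57.2/(0.85 × 3 × 9.6) = 2.3366 in.
With β₁ = 0.85, c = a/β₁ = 2.3366/0.85 = 2.75 in.

c ≈ 2.75 in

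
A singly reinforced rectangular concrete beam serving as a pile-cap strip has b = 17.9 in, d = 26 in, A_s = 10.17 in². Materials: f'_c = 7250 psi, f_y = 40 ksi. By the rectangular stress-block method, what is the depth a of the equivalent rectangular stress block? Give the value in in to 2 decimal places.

a ≈ 3.69 in

T = A_s f_y = 10.17 × 40 = 406.8 kips.
a = T/(0.85 f'_c b) = 406.8/(0.85 × 7.25 × 17.9) = 3.69 in.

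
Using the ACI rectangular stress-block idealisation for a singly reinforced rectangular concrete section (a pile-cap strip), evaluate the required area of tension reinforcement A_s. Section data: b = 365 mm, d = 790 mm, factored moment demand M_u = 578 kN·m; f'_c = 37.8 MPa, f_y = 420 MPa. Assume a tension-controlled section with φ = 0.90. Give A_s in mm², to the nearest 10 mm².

A_s ≈ 2030 mm²

M_n = M_u/φ = 578/0.90 = 642.222 kN·m.
With M_n = 0.85 f'_c a b (d − a/2), solve the quadratic for a:
a = d − √(d² − 2M_n/(0.85 f'_c b)) = 790 − √(790² − 2 × 642.222×10⁶/(0.85 × 37.8 × 365)) = 72.66 mm.
A_s = 0.85 f'_c a b / f_y = 0.85 × 37.8 × 72.66 × 365 / 420 = 2028.8 mm².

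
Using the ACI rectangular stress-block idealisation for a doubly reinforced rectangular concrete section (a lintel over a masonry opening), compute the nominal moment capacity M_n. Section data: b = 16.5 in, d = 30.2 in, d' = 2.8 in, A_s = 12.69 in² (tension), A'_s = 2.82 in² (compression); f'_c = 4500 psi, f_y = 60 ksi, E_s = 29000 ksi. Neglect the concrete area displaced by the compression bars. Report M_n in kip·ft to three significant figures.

M_n ≈ 1650 kip·ft

Assume both steels yield.
a = (A_s − A'_s) f_y/(0.85 f'_c b) = (12.69 − 2.82) × 60/(0.85 × 4.5 × 16.5) = 9.383 in.
c = a/β₁ = 9.383/0.825 = 11.373 in; ε'_s = 0.003(c − d')/c = 0.0023 ≥ ε_y = 0.0021, so the compression steel yields.
M_n = (A_s − A'_s) f_y (d − a/2) + A'_s f_y (d − d') = 592.2 × (30.2 − 4.6915) + 169.2 × (30.2 − 2.8) = 15106.1 + 4636.1 = 19742.2 kip·in = 19742.2/12 = 1645.18 kip·ft.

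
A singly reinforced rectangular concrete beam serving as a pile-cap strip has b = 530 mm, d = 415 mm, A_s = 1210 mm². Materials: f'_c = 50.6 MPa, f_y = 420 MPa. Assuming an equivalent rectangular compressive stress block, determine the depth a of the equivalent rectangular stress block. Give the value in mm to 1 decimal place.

T = A_s f_y = 1210 × 420 = 508200 N = 508.2 kN.
Setting C = 0.85 f'_c a b equal to T: a = 508200/(0.85 × 50.6 × 530) = 22.3 mm.

a ≈ 22.3 mm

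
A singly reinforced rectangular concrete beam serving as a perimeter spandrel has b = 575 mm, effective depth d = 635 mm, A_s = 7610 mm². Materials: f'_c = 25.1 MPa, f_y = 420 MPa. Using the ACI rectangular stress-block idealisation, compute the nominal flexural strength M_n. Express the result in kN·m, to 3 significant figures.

T = A_s f_y = 7610 × 420 = 3196200 N = 3196.2 kN.
From C = T: a = T/(0.85 f'_c b) = 3196200/(0.85 × 25.1 × 575) = 260.54 mm.
M_n = T(d − a/2) = 3196.2 kN × (635 − 130.27) mm = 1613.22 kN·m.

M_n ≈ 1610 kN·m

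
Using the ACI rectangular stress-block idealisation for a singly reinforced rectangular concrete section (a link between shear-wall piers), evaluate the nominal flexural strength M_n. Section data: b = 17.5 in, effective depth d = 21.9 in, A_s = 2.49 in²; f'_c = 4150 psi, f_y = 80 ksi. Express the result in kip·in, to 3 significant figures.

T = A_s f_y = 2.49 × 80 = 199.2 kips.
a = T/(0.85 f'_c b) = 199.2/(0.85 × 4.15 × 17.5) = 3.227 in.
M_n = T(d − a/2) = 199.2 × (21.9 − 1.6135) = 4041.1 kip·in.

M_n ≈ 4040 kip·in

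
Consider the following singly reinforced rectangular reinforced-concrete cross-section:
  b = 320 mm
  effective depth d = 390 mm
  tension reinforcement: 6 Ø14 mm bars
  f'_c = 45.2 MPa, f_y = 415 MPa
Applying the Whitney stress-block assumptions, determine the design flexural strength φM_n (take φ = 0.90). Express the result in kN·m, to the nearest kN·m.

φM_n ≈ 129 kN·m

A_s = 6 × 154 = 924 mm².
T = A_s f_y = 924 × 415 = 383460 N = 383.46 kN.
From C = T: a = T/(0.85 f'_c b) = 383460/(0.85 × 45.2 × 320) = 31.19 mm.
M_n = T(d − a/2) = 383.46 kN × (390 − 15.595) mm = 143.57 kN·m.
φM_n = 0.90 × 143.57 = 129.21 kN·m.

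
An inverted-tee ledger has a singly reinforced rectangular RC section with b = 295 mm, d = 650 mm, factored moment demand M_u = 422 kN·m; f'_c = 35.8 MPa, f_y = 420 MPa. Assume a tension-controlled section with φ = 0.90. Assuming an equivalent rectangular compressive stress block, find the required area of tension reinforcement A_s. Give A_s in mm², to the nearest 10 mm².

A_s ≈ 1840 mm²

M_n = M_u/φ = 422/0.90 = 468.889 kN·m.
With M_n = 0.85 f'_c a b (d − a/2), solve the quadratic for a:
a = d − √(d² − 2M_n/(0.85 f'_c b)) = 650 − √(650² − 2 × 468.889×10⁶/(0.85 × 35.8 × 295)) = 86.06 mm.
A_s = 0.85 f'_c a b / f_y = 0.85 × 35.8 × 86.06 × 295 / 420 = 1839.4 mm².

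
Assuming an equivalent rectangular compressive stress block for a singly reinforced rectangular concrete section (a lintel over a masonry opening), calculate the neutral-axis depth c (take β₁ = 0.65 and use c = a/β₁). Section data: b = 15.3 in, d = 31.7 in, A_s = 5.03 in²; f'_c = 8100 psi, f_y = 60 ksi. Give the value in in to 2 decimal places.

c ≈ 4.41 in

T = A_s f_y = 5.03 × 60 = 301.8 kips.
a = T/(0.85 f'_c b) = 301.8/(0.85 × 8.1 × 15.3) = 2.8650 in.
With β₁ = 0.65, c = a/β₁ = 2.8650/0.65 = 4.41 in.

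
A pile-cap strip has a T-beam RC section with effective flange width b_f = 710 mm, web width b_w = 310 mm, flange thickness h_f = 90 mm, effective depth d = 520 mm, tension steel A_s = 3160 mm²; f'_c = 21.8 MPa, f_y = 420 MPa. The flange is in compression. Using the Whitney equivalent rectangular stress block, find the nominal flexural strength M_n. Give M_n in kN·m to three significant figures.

Tension: T = A_s f_y = 3160 × 420 = 1327200 N.
Try a within the flange: a = T/(0.85 f'_c b_f) = 1327200/(0.85 × 21.8 × 710) = 100.88 mm.
a = 100.88 > h_f = 90 mm: the block extends into the web. Split into flange-overhang and web parts.
C_f = 0.85 f'_c (b_f − b_w) h_f = 0.85 × 21.8 × (710 − 310) × 90 = 667080 N.
Remaining web compression depth: a_w = (T − C_f)/(0.85 f'_c b_w) = (1327200 − 667080)/(0.85 × 21.8 × 310) = 114.92 mm.
M_n = C_f(d − h_f/2) + (T − C_f)(d − a_w/2) = 667080 × (520 − 45) + 660120 × (520 − 57.46) = 316.86 + 305.33 = 622.19 × 10⁶ N·mm.
M_n = 622.19 kN·m.

M_n ≈ 622 kN·m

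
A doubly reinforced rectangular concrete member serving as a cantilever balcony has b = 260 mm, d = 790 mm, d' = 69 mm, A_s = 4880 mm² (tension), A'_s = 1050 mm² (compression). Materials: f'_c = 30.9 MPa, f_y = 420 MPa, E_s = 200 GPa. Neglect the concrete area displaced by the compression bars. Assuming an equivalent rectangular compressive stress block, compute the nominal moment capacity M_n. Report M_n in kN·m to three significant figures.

M_n ≈ 1400 kN·m

Assume both tension and compression steel yield.
Net tension couple steel: A_s − A'_s = 3830 mm².
a = (A_s − A'_s) f_y / (0.85 f'_c b) = 1608600/(0.85 × 30.9 × 260) = 235.56 mm.
c = a/β₁ = 235.56/0.829 = 284.15 mm; ε'_s = 0.003(c − d')/c = 0.0023 ≥ f_y/E_s = 0.0021, so compression steel does yield.
M_n = (A_s − A'_s) f_y (d − a/2) + A'_s f_y (d − d') = [1608600 × (790 − 117.78) + 441000 × (790 − 69)] × 10⁻⁶ = 1081.33 + 317.96 = 1399.29 kN·m.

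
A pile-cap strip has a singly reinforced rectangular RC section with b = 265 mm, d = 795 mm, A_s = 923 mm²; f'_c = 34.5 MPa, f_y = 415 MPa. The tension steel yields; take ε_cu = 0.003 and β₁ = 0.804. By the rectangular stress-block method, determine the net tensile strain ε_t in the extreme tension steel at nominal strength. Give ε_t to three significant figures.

ε_t ≈ 0.0359

a = A_s f_y/(0.85 f'_c b) = 49.29 mm.
β₁ = 0.804, so c = a/β₁ = 49.29/0.804 = 61.31 mm.
From the linear strain diagram with ε_cu = 0.003: ε_t = 0.003 (d − c)/c = 0.003 × (795 − 61.31)/61.31 = 0.0359.
Since ε_t ≥ 0.005, the section is tension-controlled.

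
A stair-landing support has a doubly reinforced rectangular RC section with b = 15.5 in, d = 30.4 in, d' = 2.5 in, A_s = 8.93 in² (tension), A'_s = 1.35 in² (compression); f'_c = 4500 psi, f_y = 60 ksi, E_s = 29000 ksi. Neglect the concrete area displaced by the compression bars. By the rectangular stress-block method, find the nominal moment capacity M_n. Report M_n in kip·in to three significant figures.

M_n ≈ 14300 kip·in

Assume both steels yield.
a = (A_s − A'_s) f_y/(0.85 f'_c b) = (8.93 − 1.35) × 60/(0.85 × 4.5 × 15.5) = 7.671 in.
c = a/β₁ = 7.671/0.825 = 9.298 in; ε'_s = 0.003(c − d')/c = 0.0022 ≥ ε_y = 0.0021, so the compression steel yields.
M_n = (A_s − A'_s) f_y (d − a/2) + A'_s f_y (d − d') = 454.8 × (30.4 − 3.8355) + 81 × (30.4 − 2.5) = 12081.5 + 2259.9 = 14341.4 kip·in.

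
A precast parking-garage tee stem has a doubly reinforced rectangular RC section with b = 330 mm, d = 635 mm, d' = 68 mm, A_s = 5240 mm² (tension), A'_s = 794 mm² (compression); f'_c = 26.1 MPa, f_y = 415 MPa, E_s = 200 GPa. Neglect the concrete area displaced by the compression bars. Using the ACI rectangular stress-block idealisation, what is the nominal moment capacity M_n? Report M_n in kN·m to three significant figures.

Assume both tension and compression steel yield.
Net tension couple steel: A_s − A'_s = 4446 mm².
a = (A_s − A'_s) f_y / (0.85 f'_c b) = 1845090/(0.85 × 26.1 × 330) = 252.03 mm.
c = a/β₁ = 252.03/0.85 = 296.51 mm; ε'_s = 0.003(c − d')/c = 0.0023 ≥ f_y/E_s = 0.0021, so compression steel does yield.
M_n = (A_s − A'_s) f_y (d − a/2) + A'_s f_y (d − d') = [1845090 × (635 − 126.015) + 329510 × (635 − 68)] × 10⁻⁶ = 939.12 + 186.83 = 1125.95 kN·m.

M_n ≈ 1130 kN·m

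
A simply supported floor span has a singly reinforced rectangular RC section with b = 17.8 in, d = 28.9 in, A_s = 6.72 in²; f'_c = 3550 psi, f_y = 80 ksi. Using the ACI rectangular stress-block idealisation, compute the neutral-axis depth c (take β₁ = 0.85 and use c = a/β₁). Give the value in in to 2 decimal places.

c ≈ 11.78 in

T = A_s f_y = 6.72 × 80 = 537.6 kips.
a = T/(0.85 f'_c b) = 537.6/(0.85 × 3.55 × 17.8) = 10.0090 in.
With β₁ = 0.85, c = a/β₁ = 10.0090/0.85 = 11.78 in.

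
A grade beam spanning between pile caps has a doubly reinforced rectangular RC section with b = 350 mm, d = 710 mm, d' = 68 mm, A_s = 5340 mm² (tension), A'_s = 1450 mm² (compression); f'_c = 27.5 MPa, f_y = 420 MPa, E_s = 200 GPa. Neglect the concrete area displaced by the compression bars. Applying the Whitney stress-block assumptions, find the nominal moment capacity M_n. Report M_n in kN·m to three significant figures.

M_n ≈ 1390 kN·m

Assume both tension and compression steel yield.
Net tension couple steel: A_s − A'_s = 3890 mm².
a = (A_s − A'_s) f_y / (0.85 f'_c b) = 1633800/(0.85 × 27.5 × 350) = 199.70 mm.
c = a/β₁ = 199.70/0.85 = 234.94 mm; ε'_s = 0.003(c − d')/c = 0.0021 ≥ f_y/E_s = 0.0021, so compression steel does yield.
M_n = (A_s − A'_s) f_y (d − a/2) + A'_s f_y (d − d') = [1633800 × (710 − 99.85) + 609000 × (710 − 68)] × 10⁻⁶ = 996.86 + 390.98 = 1387.84 kN·m.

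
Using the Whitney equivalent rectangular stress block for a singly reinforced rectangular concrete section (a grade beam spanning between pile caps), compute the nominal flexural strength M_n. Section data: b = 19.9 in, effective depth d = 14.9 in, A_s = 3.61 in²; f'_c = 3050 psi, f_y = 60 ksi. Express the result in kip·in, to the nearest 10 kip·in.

M_n ≈ 2770 kip·in

T = A_s f_y = 3.61 × 60 = 216.6 kips.
a = T/(0.85 f'_c b) = 216.6/(0.85 × 3.05 × 19.9) = 4.198 in.
M_n = T(d − a/2) = 216.6 × (14.9 − 2.099) = 2772.7 kip·in.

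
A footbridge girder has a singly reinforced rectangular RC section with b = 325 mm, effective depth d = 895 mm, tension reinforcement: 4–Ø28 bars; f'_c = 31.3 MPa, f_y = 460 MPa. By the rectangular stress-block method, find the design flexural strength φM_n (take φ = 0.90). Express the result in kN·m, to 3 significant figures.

A_s = 4 × 616 = 2464 mm².
T = A_s f_y = 2464 × 460 = 1133440 N = 1133.44 kN.
From C = T: a = T/(0.85 f'_c b) = 1133440/(0.85 × 31.3 × 325) = 131.08 mm.
M_n = T(d − a/2) = 1133.44 kN × (895 − 65.54) mm = 940.14 kN·m.
φM_n = 0.90 × 940.14 = 846.13 kN·m.

φM_n ≈ 846 kN·m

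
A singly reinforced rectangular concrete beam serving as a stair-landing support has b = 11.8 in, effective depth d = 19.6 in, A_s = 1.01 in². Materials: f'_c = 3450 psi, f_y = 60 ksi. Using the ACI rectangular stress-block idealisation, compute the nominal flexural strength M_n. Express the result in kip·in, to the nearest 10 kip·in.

M_n ≈ 1130 kip·in

T = A_s f_y = 1.01 × 60 = 60.6 kips.
a = T/(0.85 f'_c b) = 60.6/(0.85 × 3.45 × 11.8) = 1.751 in.
M_n = T(d − a/2) = 60.6 × (19.6 − 0.8755) = 1134.7 kip·in.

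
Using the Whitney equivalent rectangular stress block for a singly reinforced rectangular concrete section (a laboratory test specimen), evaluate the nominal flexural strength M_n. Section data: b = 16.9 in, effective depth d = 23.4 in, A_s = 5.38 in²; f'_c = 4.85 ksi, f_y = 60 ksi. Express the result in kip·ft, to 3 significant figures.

T = A_s f_y = 5.38 × 60 = 322.8 kips.
a = T/(0.85 f'_c b) = 322.8/(0.85 × 4.85 × 16.9) = 4.633 in.
M_n = T(d − a/2) = 322.8 × (23.4 − 2.3165) = 6805.8 kip·in = 6805.8/12 = 567.15 kip·ft.

M_n ≈ 567 kip·ft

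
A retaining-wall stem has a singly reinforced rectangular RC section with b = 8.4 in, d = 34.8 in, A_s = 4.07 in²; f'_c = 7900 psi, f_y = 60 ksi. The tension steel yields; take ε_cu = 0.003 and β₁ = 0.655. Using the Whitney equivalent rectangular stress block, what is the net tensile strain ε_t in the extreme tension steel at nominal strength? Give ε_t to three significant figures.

a = A_s f_y/(0.85 f'_c b) = 4.329 in.
β₁ = 0.655, so c = a/β₁ = 4.329/0.655 = 6.609 in.
From the linear strain diagram with ε_cu = 0.003: ε_t = 0.003 (d − c)/c = 0.003 × (34.8 − 6.609)/6.609 = 0.0128.
Since ε_t ≥ 0.005, the section is tension-controlled.

ε_t ≈ 0.0128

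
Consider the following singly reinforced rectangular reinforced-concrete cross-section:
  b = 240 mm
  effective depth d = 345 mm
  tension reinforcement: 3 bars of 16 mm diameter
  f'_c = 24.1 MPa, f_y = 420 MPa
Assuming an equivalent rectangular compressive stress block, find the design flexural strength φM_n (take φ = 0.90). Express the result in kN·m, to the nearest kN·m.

A_s = 3 × 201 = 603 mm².
T = A_s f_y = 603 × 420 = 253260 N = 253.26 kN.
From C = T: a = T/(0.85 f'_c b) = 253260/(0.85 × 24.1 × 240) = 51.51 mm.
M_n = T(d − a/2) = 253.26 kN × (345 − 25.755) mm = 80.85 kN·m.
φM_n = 0.90 × 80.85 = 72.77 kN·m.

φM_n ≈ 73 kN·m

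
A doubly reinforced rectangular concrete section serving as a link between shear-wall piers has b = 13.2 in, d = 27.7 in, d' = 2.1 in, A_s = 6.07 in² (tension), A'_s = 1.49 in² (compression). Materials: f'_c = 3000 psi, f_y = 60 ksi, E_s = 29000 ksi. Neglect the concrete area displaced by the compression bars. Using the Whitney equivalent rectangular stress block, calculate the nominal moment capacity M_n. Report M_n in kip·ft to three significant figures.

M_n ≈ 732 kip·ft

Assume both steels yield.
a = (A_s − A'_s) f_y/(0.85 f'_c b) = (6.07 − 1.49) × 60/(0.85 × 3 × 13.2) = 8.164 in.
c = a/β₁ = 8.164/0.85 = 9.605 in; ε'_s = 0.003(c − d')/c = 0.0023 ≥ ε_y = 0.0021, so the compression steel yields.
M_n = (A_s − A'_s) f_y (d − a/2) + A'_s f_y (d − d') = 274.8 × (27.7 − 4.082) + 89.4 × (27.7 − 2.1) = 6490.2 + 2288.6 = 8778.8 kip·in = 8778.8/12 = 731.57 kip·ft.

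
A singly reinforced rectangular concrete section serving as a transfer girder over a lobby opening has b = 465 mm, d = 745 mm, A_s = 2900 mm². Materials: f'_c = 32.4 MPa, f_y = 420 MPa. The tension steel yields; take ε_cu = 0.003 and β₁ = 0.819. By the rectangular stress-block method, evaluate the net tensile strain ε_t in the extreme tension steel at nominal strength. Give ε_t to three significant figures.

ε_t ≈ 0.0162

a = A_s f_y/(0.85 f'_c b) = 95.11 mm.
β₁ = 0.819, so c = a/β₁ = 95.11/0.819 = 116.13 mm.
From the linear strain diagram with ε_cu = 0.003: ε_t = 0.003 (d − c)/c = 0.003 × (745 − 116.13)/116.13 = 0.0162.
Since ε_t ≥ 0.005, the section is tension-controlled.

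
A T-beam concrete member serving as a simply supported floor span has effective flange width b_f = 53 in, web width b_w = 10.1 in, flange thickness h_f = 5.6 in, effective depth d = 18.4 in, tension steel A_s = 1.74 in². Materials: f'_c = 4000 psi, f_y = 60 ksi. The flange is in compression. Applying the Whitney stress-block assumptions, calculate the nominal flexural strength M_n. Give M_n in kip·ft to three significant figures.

Tension: T = A_s f_y = 1.74 × 60 = 104.4 kips.
Try a within the flange: a = T/(0.85 f'_c b_f) = 104.4/(0.85 × 4 × 53) = 0.579 in.
Since a = 0.579 ≤ h_f = 5.6 in, the stress block lies entirely in the flange; analyse as a rectangular beam of width b_f.
M_n = T(d − a/2) = 104.4 × (18.4 − 0.2895) = 1890.7 kip·in.
M_n = 1890.7/12 = 157.56 kip·ft.

M_n ≈ 158 kip·ft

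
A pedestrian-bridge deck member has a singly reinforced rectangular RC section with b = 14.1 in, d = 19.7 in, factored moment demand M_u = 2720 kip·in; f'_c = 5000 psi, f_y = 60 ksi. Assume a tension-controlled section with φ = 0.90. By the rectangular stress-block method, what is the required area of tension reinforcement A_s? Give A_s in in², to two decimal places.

A_s ≈ 2.75 in²

M_n = M_u/φ = 2720/0.90 = 3022.22 kip·in.
From M_n = 0.85 f'_c a b (d − a/2):
a = d − √(d² − 2M_n/(0.85 f'_c b)) = 19.7 − √(19.7² − 2 × 3022.22/(0.85 × 5 × 14.1)) = 2.752 in.
A_s = 0.85 f'_c a b / f_y = 0.85 × 5 × 2.752 × 14.1 / 60 = 2.749 in².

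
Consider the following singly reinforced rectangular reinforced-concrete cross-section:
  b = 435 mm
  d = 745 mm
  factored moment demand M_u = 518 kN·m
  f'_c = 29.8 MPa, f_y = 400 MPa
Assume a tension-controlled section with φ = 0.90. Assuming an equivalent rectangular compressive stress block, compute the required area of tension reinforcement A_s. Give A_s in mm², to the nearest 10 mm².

A_s ≈ 2030 mm²

M_n = M_u/φ = 518/0.90 = 575.556 kN·m.
With M_n = 0.85 f'_c a b (d − a/2), solve the quadratic for a:
a = d − √(d² − 2M_n/(0.85 f'_c b)) = 745 − √(745² − 2 × 575.556×10⁶/(0.85 × 29.8 × 435)) = 73.77 mm.
A_s = 0.85 f'_c a b / f_y = 0.85 × 29.8 × 73.77 × 435 / 400 = 2032.1 mm².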